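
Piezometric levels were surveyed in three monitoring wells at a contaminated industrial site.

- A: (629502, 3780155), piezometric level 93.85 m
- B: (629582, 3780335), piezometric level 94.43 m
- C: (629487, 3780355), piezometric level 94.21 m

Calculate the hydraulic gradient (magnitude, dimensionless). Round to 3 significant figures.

0.00339

Three-point gradient (reference A): Δ to B = (80, 180, +0.58), Δ to C = (-15, 200, +0.36).
∂h/∂x = +0.002738, ∂h/∂y = +0.002005 (det = 18700).
|∇h| = √(0.002738² + 0.002005²) = 0.003394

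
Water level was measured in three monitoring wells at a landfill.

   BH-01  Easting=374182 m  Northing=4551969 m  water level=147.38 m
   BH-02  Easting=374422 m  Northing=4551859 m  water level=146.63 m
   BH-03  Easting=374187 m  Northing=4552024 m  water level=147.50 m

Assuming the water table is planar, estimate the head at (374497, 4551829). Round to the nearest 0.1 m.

With h = a·x + b·y + c and BH-01 as origin, the differences give:
  240·a + (-110)·b = -0.75
  5·a + 55·b = +0.12
Eliminate b (×55 and ×(-110), subtract): 13750·a = -28.050 → a = ∂h/∂x = -0.002040
Back-substitute: b = ∂h/∂y = +0.002367.
h(374497, 4551829) = 147.38 + (-0.002040)·(315) + (+0.002367)·(-140) = 147.38 -0.643 -0.331 = 146.406 m.

146.4 m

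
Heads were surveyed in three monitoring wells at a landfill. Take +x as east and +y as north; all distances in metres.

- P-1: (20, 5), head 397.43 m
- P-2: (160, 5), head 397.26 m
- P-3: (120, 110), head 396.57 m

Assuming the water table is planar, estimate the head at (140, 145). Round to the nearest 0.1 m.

396.3 m

Taking P-1 as reference: P-2−P-1 = (140, 0, -0.17); P-3−P-1 = (100, 105, -0.86).
Determinant of the coordinate differences = 140·105 − 100·0 = 14700.
∂h/∂x = [(-0.17)·105 − (-0.86)·0] / 14700 = -0.001214
∂h/∂y = [140·(-0.86) − 100·(-0.17)] / 14700 = -0.007034
h(140, 145) = 397.43 + (-0.001214)·(120) + (-0.007034)·(140) = 397.43 -0.146 -0.985 = 396.300 m.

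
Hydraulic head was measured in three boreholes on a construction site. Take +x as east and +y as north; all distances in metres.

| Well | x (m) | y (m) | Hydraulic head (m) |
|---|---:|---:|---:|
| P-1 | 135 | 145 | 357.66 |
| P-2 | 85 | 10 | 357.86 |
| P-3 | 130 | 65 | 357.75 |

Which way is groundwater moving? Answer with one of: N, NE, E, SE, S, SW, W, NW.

Taking P-1 as reference: P-2−P-1 = (-50, -135, +0.20); P-3−P-1 = (-5, -80, +0.09).
Determinant of the coordinate differences = (-50)·(-80) − (-5)·(-135) = 3325.
∂h/∂x = [(+0.20)·(-80) − (+0.09)·(-135)] / 3325 = -0.001158
∂h/∂y = [(-50)·(+0.09) − (-5)·(+0.20)] / 3325 = -0.001053
Flow = −∇h = (+0.001158 east, +0.001053 north), which points northeast.

NE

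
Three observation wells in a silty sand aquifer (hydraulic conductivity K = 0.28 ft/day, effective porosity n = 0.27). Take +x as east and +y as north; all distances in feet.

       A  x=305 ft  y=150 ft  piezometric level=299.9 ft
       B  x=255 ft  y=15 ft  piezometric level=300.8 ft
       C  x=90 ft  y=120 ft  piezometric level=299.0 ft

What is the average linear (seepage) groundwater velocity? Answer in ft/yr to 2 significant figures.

Three-point gradient (reference A): Δ to B = (-50, -135, +0.9), Δ to C = (-215, -30, -0.9).
∂h/∂x = +0.005395, ∂h/∂y = -0.008665 (det = -27525).
|∇h| = √(0.005395² + -0.008665²) = 0.01021
Seepage velocity v = K·i/n = 0.28 × 0.01021 / 0.27 = 0.01059 ft/day = 3.868 ft/yr.

3.9 ft/yr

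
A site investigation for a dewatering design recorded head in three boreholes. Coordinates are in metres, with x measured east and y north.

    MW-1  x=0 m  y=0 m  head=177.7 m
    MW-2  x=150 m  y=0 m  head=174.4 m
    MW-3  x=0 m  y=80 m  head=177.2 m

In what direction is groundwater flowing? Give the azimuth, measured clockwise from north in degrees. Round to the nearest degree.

∂h/∂x = (174.4 − 177.7) / (150 − 0) = -0.02200
∂h/∂y = (177.2 − 177.7) / (80 − 0) = -0.006250
Flow direction (−∇h) has components (+0.02200 E, +0.006250 N).
Azimuth = atan2(E, N) = atan2(+0.02200, +0.006250) = 74.1° ≈ 074°.

074°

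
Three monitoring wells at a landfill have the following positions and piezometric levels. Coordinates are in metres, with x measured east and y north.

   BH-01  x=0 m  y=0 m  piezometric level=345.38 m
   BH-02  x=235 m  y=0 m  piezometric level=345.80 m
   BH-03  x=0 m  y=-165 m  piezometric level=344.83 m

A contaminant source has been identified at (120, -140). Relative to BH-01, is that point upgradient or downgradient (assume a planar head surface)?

downgradient

∂h/∂x = (345.80 − 345.38) / (235 − 0) = +0.001787
∂h/∂y = (344.83 − 345.38) / (-165 − 0) = +0.003333
Head at (120, -140) = 345.38 + (+0.001787)·(120) + (+0.003333)·(-140) = 345.13 m.
That is lower than the 345.38 m at BH-01, so the point is downgradient.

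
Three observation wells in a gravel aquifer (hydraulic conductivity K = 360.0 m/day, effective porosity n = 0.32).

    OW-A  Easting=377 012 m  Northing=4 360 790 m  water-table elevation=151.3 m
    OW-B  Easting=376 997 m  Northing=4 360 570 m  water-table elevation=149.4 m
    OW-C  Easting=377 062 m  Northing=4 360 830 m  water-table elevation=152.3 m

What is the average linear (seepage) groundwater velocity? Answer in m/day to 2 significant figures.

With h = a·x + b·y + c and OW-A as origin, the differences give:
  (-15)·a + (-220)·b = -1.9
  50·a + 40·b = +1.0
Eliminate b (×40 and ×(-220), subtract): 10400·a = 144.00 → a = ∂h/∂x = +0.01385
Back-substitute: b = ∂h/∂y = +0.007692.
|∇h| = √(0.01385² + 0.007692²) = 0.01584
Seepage velocity v = K·i/n = 360.0 × 0.01584 / 0.32 = 17.82 m/day.

18 m/day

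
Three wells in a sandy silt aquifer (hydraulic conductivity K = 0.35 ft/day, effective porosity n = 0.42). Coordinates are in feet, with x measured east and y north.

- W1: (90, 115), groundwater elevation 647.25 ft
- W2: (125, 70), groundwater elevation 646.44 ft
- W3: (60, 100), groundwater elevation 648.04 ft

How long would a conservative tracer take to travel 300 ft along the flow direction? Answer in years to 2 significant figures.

Taking W1 as reference: W2−W1 = (35, -45, -0.81); W3−W1 = (-30, -15, +0.79).
Determinant of the coordinate differences = 35·(-15) − (-30)·(-45) = -1875.
∂h/∂x = [(-0.81)·(-15) − (+0.79)·(-45)] / -1875 = -0.02544
∂h/∂y = [35·(+0.79) − (-30)·(-0.81)] / -1875 = -0.001787
|∇h| = √(-0.02544² + -0.001787²) = 0.0255
Seepage velocity v = K·i/n = 0.35 × 0.0255 / 0.42 = 0.02125 ft/day.
t = 300 / 0.02125 = 1.412e+04 days = 38.7 years.

39 years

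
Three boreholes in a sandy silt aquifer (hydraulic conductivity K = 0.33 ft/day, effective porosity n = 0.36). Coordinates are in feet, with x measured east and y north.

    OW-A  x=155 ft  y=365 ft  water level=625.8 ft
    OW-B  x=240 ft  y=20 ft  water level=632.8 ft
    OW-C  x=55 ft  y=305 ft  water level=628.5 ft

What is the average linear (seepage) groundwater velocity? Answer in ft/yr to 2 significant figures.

9.0 ft/yr

With h = a·x + b·y + c and OW-A as origin, the differences give:
  85·a + (-345)·b = +7.0
  (-100)·a + (-60)·b = +2.7
Eliminate b (×(-60) and ×(-345), subtract): -39600·a = 511.50 → a = ∂h/∂x = -0.01292
Back-substitute: b = ∂h/∂y = -0.02347.
|∇h| = √(-0.01292² + -0.02347²) = 0.02679
Seepage velocity v = K·i/n = 0.33 × 0.02679 / 0.36 = 0.02456 ft/day = 8.971 ft/yr.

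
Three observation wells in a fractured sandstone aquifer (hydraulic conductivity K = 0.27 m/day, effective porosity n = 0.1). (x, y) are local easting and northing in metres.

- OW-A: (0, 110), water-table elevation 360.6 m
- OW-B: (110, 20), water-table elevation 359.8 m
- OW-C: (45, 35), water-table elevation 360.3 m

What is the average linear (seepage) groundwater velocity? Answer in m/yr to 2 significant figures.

Differences from OW-A: to OW-B (Δx, Δy, Δh) = (110, -90, -0.8); to OW-C = (45, -75, -0.3).
Determinant of the coordinate differences = 110·(-75) − 45·(-90) = -4200.
∂h/∂x = [(-0.8)·(-75) − (-0.3)·(-90)] / -4200 = -0.007857
∂h/∂y = [110·(-0.3) − 45·(-0.8)] / -4200 = -0.0007143
|∇h| = √(-0.007857² + -0.0007143²) = 0.007889
Seepage velocity v = K·i/n = 0.27 × 0.007889 / 0.1 = 0.0213 m/day = 7.78 m/yr.

7.8 m/yr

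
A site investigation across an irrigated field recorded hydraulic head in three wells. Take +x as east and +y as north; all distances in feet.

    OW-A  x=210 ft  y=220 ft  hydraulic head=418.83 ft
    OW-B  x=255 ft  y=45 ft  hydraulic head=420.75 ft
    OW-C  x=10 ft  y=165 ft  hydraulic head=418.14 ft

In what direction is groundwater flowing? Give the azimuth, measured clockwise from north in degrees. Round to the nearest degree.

Three-point gradient (reference OW-A): Δ to OW-B = (45, -175, +1.92), Δ to OW-C = (-200, -55, -0.69).
∂h/∂x = +0.006040, ∂h/∂y = -0.009418 (det = -37475).
Flow direction (−∇h) has components (-0.006040 E, +0.009418 N).
Azimuth = atan2(E, N) = atan2(-0.006040, +0.009418) = 327.3° ≈ 327°.

327°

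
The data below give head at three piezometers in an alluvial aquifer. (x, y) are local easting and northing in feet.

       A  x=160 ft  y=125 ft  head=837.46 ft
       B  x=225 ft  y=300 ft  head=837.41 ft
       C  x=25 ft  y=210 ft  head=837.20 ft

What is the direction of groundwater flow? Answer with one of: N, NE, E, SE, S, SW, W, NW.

NW

Differences from A: to B (Δx, Δy, Δh) = (65, 175, -0.05); to C = (-135, 85, -0.26).
Solve a·Δx + b·Δy = Δh: det = 65·85 − (-135)·175 = 29150.
∂h/∂x = [(-0.05)·85 − (-0.26)·175] / 29150 = +0.001415
∂h/∂y = [65·(-0.26) − (-135)·(-0.05)] / 29150 = -0.0008113
Flow = −∇h = (-0.001415 east, +0.0008113 north), which points northwest.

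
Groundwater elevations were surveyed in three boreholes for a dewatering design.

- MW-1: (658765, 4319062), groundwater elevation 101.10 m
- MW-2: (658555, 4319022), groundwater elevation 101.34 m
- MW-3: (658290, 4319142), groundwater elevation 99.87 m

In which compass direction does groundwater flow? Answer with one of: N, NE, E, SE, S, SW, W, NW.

N

With h = a·x + b·y + c and MW-1 as origin, the differences give:
  (-210)·a + (-40)·b = +0.24
  (-475)·a + 80·b = -1.23
Eliminate b (×80 and ×(-40), subtract): -35800·a = -30.000 → a = ∂h/∂x = +0.0008380
Back-substitute: b = ∂h/∂y = -0.01040.
Flow = −∇h = (-0.0008380 east, +0.01040 north), which points north.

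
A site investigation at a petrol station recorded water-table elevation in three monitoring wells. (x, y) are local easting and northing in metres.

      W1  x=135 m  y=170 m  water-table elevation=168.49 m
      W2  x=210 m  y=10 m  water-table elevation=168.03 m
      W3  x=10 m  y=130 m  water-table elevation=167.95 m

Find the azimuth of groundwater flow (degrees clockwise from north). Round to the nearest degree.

Three-point gradient (reference W1): Δ to W2 = (75, -160, -0.46), Δ to W3 = (-125, -40, -0.54).
∂h/∂x = +0.002957, ∂h/∂y = +0.004261 (det = -23000).
Flow direction (−∇h) has components (-0.002957 E, -0.004261 N).
Azimuth = atan2(E, N) = atan2(-0.002957, -0.004261) = 214.8° ≈ 215°.

215°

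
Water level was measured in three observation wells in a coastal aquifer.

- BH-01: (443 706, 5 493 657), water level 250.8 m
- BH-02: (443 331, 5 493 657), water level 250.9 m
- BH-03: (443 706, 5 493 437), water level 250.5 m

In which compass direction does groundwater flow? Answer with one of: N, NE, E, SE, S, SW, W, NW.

∂h/∂x = (250.9 − 250.8) / (443331 − 443706) = -0.0002667
∂h/∂y = (250.5 − 250.8) / (5493437 − 5493657) = +0.001364
Flow = −∇h = (+0.0002667 east, -0.001364 north), which points south.

S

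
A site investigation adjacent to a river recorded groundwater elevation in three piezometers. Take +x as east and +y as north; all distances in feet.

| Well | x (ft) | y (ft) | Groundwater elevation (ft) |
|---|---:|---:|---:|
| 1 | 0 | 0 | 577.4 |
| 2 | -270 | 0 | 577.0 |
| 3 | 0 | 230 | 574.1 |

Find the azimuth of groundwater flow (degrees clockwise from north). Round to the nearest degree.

∂h/∂x = (577.0 − 577.4) / (-270 − 0) = +0.001481
∂h/∂y = (574.1 − 577.4) / (230 − 0) = -0.01435
Flow direction (−∇h) has components (-0.001481 E, +0.01435 N).
Azimuth = atan2(E, N) = atan2(-0.001481, +0.01435) = 354.1° ≈ 354°.

354°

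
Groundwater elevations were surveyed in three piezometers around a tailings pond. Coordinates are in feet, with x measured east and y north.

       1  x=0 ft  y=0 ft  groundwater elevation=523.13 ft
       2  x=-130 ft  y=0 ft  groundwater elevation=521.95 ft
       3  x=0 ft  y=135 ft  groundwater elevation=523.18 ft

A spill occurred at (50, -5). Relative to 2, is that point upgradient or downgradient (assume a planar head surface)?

upgradient

∂h/∂x = (521.95 − 523.13) / (-130 − 0) = +0.009077
∂h/∂y = (523.18 − 523.13) / (135 − 0) = +0.0003704
Head at (50, -5) = 523.13 + (+0.009077)·(50) + (+0.0003704)·(-5) = 523.58 ft.
That is higher than the 521.95 ft at 2, so the point is upgradient.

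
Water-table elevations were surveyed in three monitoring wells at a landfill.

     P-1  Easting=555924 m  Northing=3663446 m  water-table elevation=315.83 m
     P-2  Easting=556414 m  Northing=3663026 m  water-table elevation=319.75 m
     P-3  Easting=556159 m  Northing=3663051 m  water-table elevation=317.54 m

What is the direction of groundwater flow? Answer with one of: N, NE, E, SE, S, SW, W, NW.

Differences from P-1: to P-2 (Δx, Δy, Δh) = (490, -420, +3.92); to P-3 = (235, -395, +1.71).
Determinant of the coordinate differences = 490·(-395) − 235·(-420) = -94850.
∂h/∂x = [(+3.92)·(-395) − (+1.71)·(-420)] / -94850 = +0.008753
∂h/∂y = [490·(+1.71) − 235·(+3.92)] / -94850 = +0.0008782
Flow = −∇h = (-0.008753 east, -0.0008782 north), which points west.

W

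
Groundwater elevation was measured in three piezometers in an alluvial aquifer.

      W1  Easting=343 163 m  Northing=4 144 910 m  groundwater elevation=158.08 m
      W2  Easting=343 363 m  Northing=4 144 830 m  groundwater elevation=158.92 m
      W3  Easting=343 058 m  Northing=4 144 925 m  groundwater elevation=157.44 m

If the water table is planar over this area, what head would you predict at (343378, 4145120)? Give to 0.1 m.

With h = a·x + b·y + c and W1 as origin, the differences give:
  200·a + (-80)·b = +0.84
  (-105)·a + 15·b = -0.64
Eliminate b (×15 and ×(-80), subtract): -5400·a = -38.600 → a = ∂h/∂x = +0.007148
Back-substitute: b = ∂h/∂y = +0.007370.
h(343378, 4145120) = 158.08 + (+0.007148)·(215) + (+0.007370)·(210) = 158.08 +1.537 +1.548 = 161.165 m.

161.2 m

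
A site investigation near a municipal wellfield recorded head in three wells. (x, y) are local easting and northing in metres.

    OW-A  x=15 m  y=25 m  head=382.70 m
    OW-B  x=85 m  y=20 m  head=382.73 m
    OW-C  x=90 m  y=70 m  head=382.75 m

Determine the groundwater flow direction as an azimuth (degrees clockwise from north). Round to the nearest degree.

232°

Three-point gradient (reference OW-A): Δ to OW-B = (70, -5, +0.03), Δ to OW-C = (75, 45, +0.05).
∂h/∂x = +0.0004539, ∂h/∂y = +0.0003546 (det = 3525).
Flow direction (−∇h) has components (-0.0004539 E, -0.0003546 N).
Azimuth = atan2(E, N) = atan2(-0.0004539, -0.0003546) = 232.0° ≈ 232°.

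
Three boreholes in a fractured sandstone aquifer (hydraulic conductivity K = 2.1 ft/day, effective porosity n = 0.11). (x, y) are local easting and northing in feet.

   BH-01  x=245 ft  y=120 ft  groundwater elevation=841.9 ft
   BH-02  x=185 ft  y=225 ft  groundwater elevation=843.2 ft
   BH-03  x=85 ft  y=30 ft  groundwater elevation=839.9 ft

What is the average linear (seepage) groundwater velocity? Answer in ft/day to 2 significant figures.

Differences from BH-01: to BH-02 (Δx, Δy, Δh) = (-60, 105, +1.3); to BH-03 = (-160, -90, -2.0).
Determinant of the coordinate differences = (-60)·(-90) − (-160)·105 = 22200.
∂h/∂x = [(+1.3)·(-90) − (-2.0)·105] / 22200 = +0.004189
∂h/∂y = [(-60)·(-2.0) − (-160)·(+1.3)] / 22200 = +0.01477
|∇h| = √(0.004189² + 0.01477²) = 0.01535
Seepage velocity v = K·i/n = 2.1 × 0.01535 / 0.11 = 0.293 ft/day.

0.29 ft/day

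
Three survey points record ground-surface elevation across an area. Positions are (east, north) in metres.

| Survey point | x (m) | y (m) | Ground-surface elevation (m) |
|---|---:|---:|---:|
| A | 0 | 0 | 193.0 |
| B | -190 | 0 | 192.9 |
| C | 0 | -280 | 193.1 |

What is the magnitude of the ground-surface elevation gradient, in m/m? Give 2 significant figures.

0.00064 m/m

∂z/∂x = (192.9 − 193.0) / (-190 − 0) = +0.0005263
∂z/∂y = (193.1 − 193.0) / (-280 − 0) = -0.0003571
|∇f| = √(0.0005263² + -0.0003571²) = 0.000636 m/m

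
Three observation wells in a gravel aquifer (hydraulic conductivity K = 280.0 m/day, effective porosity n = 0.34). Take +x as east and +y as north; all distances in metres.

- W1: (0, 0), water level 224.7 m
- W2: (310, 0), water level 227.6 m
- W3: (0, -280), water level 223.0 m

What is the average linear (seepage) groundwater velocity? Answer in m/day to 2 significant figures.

9.2 m/day

∂h/∂x = (227.6 − 224.7) / (310 − 0) = +0.009355
∂h/∂y = (223.0 − 224.7) / (-280 − 0) = +0.006071
|∇h| = √(0.009355² + 0.006071²) = 0.01115
Seepage velocity v = K·i/n = 280.0 × 0.01115 / 0.34 = 9.182 m/day.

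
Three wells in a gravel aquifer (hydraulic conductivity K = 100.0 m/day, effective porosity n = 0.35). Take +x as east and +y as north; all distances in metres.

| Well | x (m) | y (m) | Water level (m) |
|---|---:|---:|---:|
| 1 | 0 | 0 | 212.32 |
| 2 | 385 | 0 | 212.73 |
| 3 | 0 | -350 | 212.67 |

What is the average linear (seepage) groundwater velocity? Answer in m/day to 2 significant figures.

∂h/∂x = (212.73 − 212.32) / (385 − 0) = +0.001065
∂h/∂y = (212.67 − 212.32) / (-350 − 0) = -0.0010000
|∇h| = √(0.001065² + -0.0010000²) = 0.001461
Seepage velocity v = K·i/n = 100.0 × 0.001461 / 0.35 = 0.4174 m/day.

0.42 m/day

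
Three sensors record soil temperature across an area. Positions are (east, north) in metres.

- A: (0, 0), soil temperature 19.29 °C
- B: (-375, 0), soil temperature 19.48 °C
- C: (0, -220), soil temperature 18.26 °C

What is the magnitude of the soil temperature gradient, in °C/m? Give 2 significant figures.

∂T/∂x = (19.48 − 19.29) / (-375 − 0) = -0.0005067
∂T/∂y = (18.26 − 19.29) / (-220 − 0) = +0.004682
|∇f| = √(-0.0005067² + 0.004682²) = 0.004709 °C/m

0.0047 °C/m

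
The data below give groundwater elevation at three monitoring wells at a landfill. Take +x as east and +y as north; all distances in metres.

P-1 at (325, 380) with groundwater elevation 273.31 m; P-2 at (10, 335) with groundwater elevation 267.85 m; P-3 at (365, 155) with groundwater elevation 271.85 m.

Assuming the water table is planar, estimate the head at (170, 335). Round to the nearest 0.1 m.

Differences from P-1: to P-2 (Δx, Δy, Δh) = (-315, -45, -5.46); to P-3 = (40, -225, -1.46).
Determinant of the coordinate differences = (-315)·(-225) − 40·(-45) = 72675.
∂h/∂x = [(-5.46)·(-225) − (-1.46)·(-45)] / 72675 = +0.01600
∂h/∂y = [(-315)·(-1.46) − 40·(-5.46)] / 72675 = +0.009333
h(170, 335) = 273.31 + (+0.01600)·(-155) + (+0.009333)·(-45) = 273.31 -2.480 -0.420 = 270.410 m.

270.4 m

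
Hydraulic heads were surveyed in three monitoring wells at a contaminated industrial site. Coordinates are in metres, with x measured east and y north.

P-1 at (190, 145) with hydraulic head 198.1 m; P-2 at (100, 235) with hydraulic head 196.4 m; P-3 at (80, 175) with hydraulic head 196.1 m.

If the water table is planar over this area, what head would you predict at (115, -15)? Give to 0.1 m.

Differences from P-1: to P-2 (Δx, Δy, Δh) = (-90, 90, -1.7); to P-3 = (-110, 30, -2.0).
Solve a·Δx + b·Δy = Δh: det = (-90)·30 − (-110)·90 = 7200.
∂h/∂x = [(-1.7)·30 − (-2.0)·90] / 7200 = +0.01792
∂h/∂y = [(-90)·(-2.0) − (-110)·(-1.7)] / 7200 = -0.0009722
h(115, -15) = 198.1 + (+0.01792)·(-75) + (-0.0009722)·(-160) = 198.1 -1.344 +0.156 = 196.912 m.

196.9 m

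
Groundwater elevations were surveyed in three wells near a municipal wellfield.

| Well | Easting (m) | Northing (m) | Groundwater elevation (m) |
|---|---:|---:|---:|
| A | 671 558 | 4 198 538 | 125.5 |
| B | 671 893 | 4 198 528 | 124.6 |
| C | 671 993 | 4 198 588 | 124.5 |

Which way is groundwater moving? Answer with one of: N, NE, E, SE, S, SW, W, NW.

SE

Differences from A: to B (Δx, Δy, Δh) = (335, -10, -0.9); to C = (435, 50, -1.0).
Solve a·Δx + b·Δy = Δh: det = 335·50 − 435·(-10) = 21100.
∂h/∂x = [(-0.9)·50 − (-1.0)·(-10)] / 21100 = -0.002607
∂h/∂y = [335·(-1.0) − 435·(-0.9)] / 21100 = +0.002678
Flow = −∇h = (+0.002607 east, -0.002678 north), which points southeast.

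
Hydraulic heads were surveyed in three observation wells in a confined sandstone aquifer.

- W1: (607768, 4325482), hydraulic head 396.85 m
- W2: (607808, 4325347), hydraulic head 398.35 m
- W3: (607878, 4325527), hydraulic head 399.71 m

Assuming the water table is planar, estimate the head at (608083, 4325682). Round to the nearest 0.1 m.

404.8 m

With h = a·x + b·y + c and W1 as origin, the differences give:
  40·a + (-135)·b = +1.50
  110·a + 45·b = +2.86
Eliminate b (×45 and ×(-135), subtract): 16650·a = 453.600 → a = ∂h/∂x = +0.02724
Back-substitute: b = ∂h/∂y = -0.003039.
h(608083, 4325682) = 396.85 + (+0.02724)·(315) + (-0.003039)·(200) = 396.85 +8.582 -0.608 = 404.824 m.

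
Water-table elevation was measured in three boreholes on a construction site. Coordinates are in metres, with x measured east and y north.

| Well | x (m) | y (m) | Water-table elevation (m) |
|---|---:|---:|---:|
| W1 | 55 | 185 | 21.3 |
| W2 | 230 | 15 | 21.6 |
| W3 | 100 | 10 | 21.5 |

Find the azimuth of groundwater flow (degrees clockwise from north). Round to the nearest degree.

319°

Three-point gradient (reference W1): Δ to W2 = (175, -170, +0.3), Δ to W3 = (45, -175, +0.2).
∂h/∂x = +0.0008052, ∂h/∂y = -0.0009358 (det = -22975).
Flow direction (−∇h) has components (-0.0008052 E, +0.0009358 N).
Azimuth = atan2(E, N) = atan2(-0.0008052, +0.0009358) = 319.3° ≈ 319°.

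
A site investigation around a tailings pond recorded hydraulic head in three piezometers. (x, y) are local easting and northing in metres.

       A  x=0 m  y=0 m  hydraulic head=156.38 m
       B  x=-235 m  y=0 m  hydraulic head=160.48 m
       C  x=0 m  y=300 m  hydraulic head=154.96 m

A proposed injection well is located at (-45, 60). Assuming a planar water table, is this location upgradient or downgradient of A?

∂h/∂x = (160.48 − 156.38) / (-235 − 0) = -0.01745
∂h/∂y = (154.96 − 156.38) / (300 − 0) = -0.004733
Head at (-45, 60) = 156.38 + (-0.01745)·(-45) + (-0.004733)·(60) = 156.88 m.
That is higher than the 156.38 m at A, so the point is upgradient.

upgradient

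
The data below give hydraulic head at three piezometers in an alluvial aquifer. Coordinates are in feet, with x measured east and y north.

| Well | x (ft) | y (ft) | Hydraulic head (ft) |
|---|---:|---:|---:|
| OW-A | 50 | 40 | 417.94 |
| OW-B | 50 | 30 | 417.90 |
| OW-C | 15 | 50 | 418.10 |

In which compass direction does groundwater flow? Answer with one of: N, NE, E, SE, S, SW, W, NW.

SE

Three-point gradient (reference OW-A): Δ to OW-B = (0, -10, -0.04), Δ to OW-C = (-35, 10, +0.16).
∂h/∂x = -0.003429, ∂h/∂y = +0.004000 (det = -350).
Flow = −∇h = (+0.003429 east, -0.004000 north), which points southeast.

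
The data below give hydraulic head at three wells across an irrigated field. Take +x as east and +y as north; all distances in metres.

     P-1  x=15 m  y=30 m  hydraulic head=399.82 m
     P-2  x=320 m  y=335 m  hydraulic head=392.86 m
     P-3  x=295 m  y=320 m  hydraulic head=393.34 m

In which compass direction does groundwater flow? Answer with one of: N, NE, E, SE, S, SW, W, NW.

Taking P-1 as reference: P-2−P-1 = (305, 305, -6.96); P-3−P-1 = (280, 290, -6.48).
Solve a·Δx + b·Δy = Δh: det = 305·290 − 280·305 = 3050.
∂h/∂x = [(-6.96)·290 − (-6.48)·305] / 3050 = -0.01377
∂h/∂y = [305·(-6.48) − 280·(-6.96)] / 3050 = -0.009049
Flow = −∇h = (+0.01377 east, +0.009049 north), which points northeast.

NE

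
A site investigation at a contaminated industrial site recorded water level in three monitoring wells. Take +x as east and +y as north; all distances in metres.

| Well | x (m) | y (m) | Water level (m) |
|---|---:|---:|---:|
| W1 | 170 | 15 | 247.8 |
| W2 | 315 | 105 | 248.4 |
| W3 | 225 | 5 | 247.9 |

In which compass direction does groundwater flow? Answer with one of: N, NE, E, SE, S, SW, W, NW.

SW

Taking W1 as reference: W2−W1 = (145, 90, +0.6); W3−W1 = (55, -10, +0.1).
Determinant of the coordinate differences = 145·(-10) − 55·90 = -6400.
∂h/∂x = [(+0.6)·(-10) − (+0.1)·90] / -6400 = +0.002344
∂h/∂y = [145·(+0.1) − 55·(+0.6)] / -6400 = +0.002891
Flow = −∇h = (-0.002344 east, -0.002891 north), which points southwest.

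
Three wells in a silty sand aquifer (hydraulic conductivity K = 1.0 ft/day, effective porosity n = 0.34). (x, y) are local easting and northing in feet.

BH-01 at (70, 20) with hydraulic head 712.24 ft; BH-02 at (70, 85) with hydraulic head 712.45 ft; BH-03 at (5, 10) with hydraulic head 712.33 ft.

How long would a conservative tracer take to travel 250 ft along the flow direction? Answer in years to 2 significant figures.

62 years

Taking BH-01 as reference: BH-02−BH-01 = (0, 65, +0.21); BH-03−BH-01 = (-65, -10, +0.09).
Determinant of the coordinate differences = 0·(-10) − (-65)·65 = 4225.
∂h/∂x = [(+0.21)·(-10) − (+0.09)·65] / 4225 = -0.001882
∂h/∂y = [0·(+0.09) − (-65)·(+0.21)] / 4225 = +0.003231
|∇h| = √(-0.001882² + 0.003231²) = 0.003739
Seepage velocity v = K·i/n = 1.0 × 0.003739 / 0.34 = 0.011 ft/day.
t = 250 / 0.011 = 2.273e+04 days = 62.2 years.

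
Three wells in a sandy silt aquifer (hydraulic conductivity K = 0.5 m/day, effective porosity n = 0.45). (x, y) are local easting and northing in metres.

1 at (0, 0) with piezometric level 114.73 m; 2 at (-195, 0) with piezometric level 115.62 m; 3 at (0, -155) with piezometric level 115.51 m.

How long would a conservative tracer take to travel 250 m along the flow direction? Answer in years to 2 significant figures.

∂h/∂x = (115.62 − 114.73) / (-195 − 0) = -0.004564
∂h/∂y = (115.51 − 114.73) / (-155 − 0) = -0.005032
|∇h| = √(-0.004564² + -0.005032²) = 0.006793
Seepage velocity v = K·i/n = 0.5 × 0.006793 / 0.45 = 0.007548 m/day.
t = 250 / 0.007548 = 3.312e+04 days = 90.7 years.

91 years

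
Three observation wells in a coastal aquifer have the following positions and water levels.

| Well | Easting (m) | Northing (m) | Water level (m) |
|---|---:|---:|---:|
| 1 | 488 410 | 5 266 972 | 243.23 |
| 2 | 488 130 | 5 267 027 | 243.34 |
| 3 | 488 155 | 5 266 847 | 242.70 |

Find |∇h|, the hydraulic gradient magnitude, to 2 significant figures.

0.0036

Differences from 1: to 2 (Δx, Δy, Δh) = (-280, 55, +0.11); to 3 = (-255, -125, -0.53).
Determinant of the coordinate differences = (-280)·(-125) − (-255)·55 = 49025.
∂h/∂x = [(+0.11)·(-125) − (-0.53)·55] / 49025 = +0.0003141
∂h/∂y = [(-280)·(-0.53) − (-255)·(+0.11)] / 49025 = +0.003599
|∇h| = √(0.0003141² + 0.003599²) = 0.003613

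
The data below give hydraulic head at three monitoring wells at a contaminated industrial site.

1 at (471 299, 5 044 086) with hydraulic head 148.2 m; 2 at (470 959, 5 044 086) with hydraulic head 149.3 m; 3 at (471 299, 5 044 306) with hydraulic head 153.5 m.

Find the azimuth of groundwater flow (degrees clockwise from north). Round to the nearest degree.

172°

∂h/∂x = (149.3 − 148.2) / (470959 − 471299) = -0.003235
∂h/∂y = (153.5 − 148.2) / (5044306 − 5044086) = +0.02409
Flow direction (−∇h) has components (+0.003235 E, -0.02409 N).
Azimuth = atan2(E, N) = atan2(+0.003235, -0.02409) = 172.4° ≈ 172°.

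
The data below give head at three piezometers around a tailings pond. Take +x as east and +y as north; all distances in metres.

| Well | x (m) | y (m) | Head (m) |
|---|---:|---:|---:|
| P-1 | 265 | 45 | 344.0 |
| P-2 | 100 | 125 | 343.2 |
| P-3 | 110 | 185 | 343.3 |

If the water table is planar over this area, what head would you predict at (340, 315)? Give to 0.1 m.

With h = a·x + b·y + c and P-1 as origin, the differences give:
  (-165)·a + 80·b = -0.8
  (-155)·a + 140·b = -0.7
Eliminate b (×140 and ×80, subtract): -10700·a = -56.00 → a = ∂h/∂x = +0.005234
Back-substitute: b = ∂h/∂y = +0.0007944.
h(340, 315) = 344.0 + (+0.005234)·(75) + (+0.0007944)·(270) = 344.0 +0.393 +0.214 = 344.607 m.

344.6 m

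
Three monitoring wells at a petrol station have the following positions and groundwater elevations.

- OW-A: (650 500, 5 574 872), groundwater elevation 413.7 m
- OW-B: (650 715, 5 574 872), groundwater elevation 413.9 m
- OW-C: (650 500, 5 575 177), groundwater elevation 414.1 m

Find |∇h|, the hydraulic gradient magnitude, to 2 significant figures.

∂h/∂x = (413.9 − 413.7) / (650715 − 650500) = +0.0009302
∂h/∂y = (414.1 − 413.7) / (5575177 − 5574872) = +0.001311
|∇h| = √(0.0009302² + 0.001311²) = 0.001607

0.0016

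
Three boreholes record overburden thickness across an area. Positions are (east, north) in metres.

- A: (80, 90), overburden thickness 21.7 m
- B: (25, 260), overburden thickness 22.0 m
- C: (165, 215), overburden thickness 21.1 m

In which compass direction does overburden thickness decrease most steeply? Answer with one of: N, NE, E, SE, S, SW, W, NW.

E

Taking A as reference: B−A = (-55, 170, +0.3); C−A = (85, 125, -0.6).
Determinant of the coordinate differences = (-55)·125 − 85·170 = -21325.
∂d/∂x = [(+0.3)·125 − (-0.6)·170] / -21325 = -0.006542
∂d/∂y = [(-55)·(-0.6) − 85·(+0.3)] / -21325 = -0.0003517
Steepest decrease is along −∇f = (+0.006542 E, +0.0003517 N) → east.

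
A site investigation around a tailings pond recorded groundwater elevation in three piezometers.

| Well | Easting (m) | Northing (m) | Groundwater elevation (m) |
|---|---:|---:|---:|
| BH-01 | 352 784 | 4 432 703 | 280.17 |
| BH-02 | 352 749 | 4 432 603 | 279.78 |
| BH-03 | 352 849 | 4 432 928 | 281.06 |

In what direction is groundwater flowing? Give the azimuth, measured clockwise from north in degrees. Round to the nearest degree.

With h = a·x + b·y + c and BH-01 as origin, the differences give:
  (-35)·a + (-100)·b = -0.39
  65·a + 225·b = +0.89
Eliminate b (×225 and ×(-100), subtract): -1375·a = 1.250 → a = ∂h/∂x = -0.0009091
Back-substitute: b = ∂h/∂y = +0.004218.
Flow direction (−∇h) has components (+0.0009091 E, -0.004218 N).
Azimuth = atan2(E, N) = atan2(+0.0009091, -0.004218) = 167.8° ≈ 168°.

168°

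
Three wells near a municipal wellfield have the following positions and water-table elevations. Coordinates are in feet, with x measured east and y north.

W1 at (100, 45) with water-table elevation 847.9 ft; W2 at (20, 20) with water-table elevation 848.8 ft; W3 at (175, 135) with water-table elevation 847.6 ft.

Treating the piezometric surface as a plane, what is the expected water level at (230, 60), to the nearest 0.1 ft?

846.2 ft

Three-point gradient (reference W1): Δ to W2 = (-80, -25, +0.9), Δ to W3 = (75, 90, -0.3).
∂h/∂x = -0.01380, ∂h/∂y = +0.008169 (det = -5325).
h(230, 60) = 847.9 + (-0.01380)·(130) + (+0.008169)·(15) = 847.9 -1.794 +0.123 = 846.228 ft.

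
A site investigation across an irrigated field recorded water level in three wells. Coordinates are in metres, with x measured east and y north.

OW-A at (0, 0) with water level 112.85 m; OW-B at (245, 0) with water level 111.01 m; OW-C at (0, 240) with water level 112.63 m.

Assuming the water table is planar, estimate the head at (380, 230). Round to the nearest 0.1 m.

∂h/∂x = (111.01 − 112.85) / (245 − 0) = -0.007510
∂h/∂y = (112.63 − 112.85) / (240 − 0) = -0.0009167
h(380, 230) = 112.85 + (-0.007510)·(380) + (-0.0009167)·(230) = 112.85 -2.854 -0.211 = 109.785 m.

109.8 m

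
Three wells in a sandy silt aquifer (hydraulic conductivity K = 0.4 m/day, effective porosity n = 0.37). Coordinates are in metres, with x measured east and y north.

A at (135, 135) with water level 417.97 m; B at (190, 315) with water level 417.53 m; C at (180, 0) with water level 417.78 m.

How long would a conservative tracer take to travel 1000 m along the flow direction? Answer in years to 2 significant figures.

420 years

Taking A as reference: B−A = (55, 180, -0.44); C−A = (45, -135, -0.19).
Determinant of the coordinate differences = 55·(-135) − 45·180 = -15525.
∂h/∂x = [(-0.44)·(-135) − (-0.19)·180] / -15525 = -0.006029
∂h/∂y = [55·(-0.19) − 45·(-0.44)] / -15525 = -0.0006023
|∇h| = √(-0.006029² + -0.0006023²) = 0.006059
Seepage velocity v = K·i/n = 0.4 × 0.006059 / 0.37 = 0.00655 m/day.
t = 1000 / 0.00655 = 1.527e+05 days = 418 years.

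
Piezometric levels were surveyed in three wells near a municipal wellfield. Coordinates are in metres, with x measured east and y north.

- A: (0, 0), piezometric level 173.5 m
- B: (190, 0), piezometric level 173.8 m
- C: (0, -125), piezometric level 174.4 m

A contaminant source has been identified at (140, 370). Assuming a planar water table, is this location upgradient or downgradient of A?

∂h/∂x = (173.8 − 173.5) / (190 − 0) = +0.001579
∂h/∂y = (174.4 − 173.5) / (-125 − 0) = -0.007200
Head at (140, 370) = 173.5 + (+0.001579)·(140) + (-0.007200)·(370) = 171.06 m.
That is lower than the 173.5 m at A, so the point is downgradient.

downgradient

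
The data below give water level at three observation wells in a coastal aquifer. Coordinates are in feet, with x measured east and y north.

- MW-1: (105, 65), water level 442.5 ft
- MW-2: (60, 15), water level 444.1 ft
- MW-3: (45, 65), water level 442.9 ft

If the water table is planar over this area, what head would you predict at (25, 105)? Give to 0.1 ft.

Taking MW-1 as reference: MW-2−MW-1 = (-45, -50, +1.6); MW-3−MW-1 = (-60, 0, +0.4).
Determinant of the coordinate differences = (-45)·0 − (-60)·(-50) = -3000.
∂h/∂x = [(+1.6)·0 − (+0.4)·(-50)] / -3000 = -0.006667
∂h/∂y = [(-45)·(+0.4) − (-60)·(+1.6)] / -3000 = -0.02600
h(25, 105) = 442.5 + (-0.006667)·(-80) + (-0.02600)·(40) = 442.5 +0.533 -1.040 = 441.993 ft.

442.0 ft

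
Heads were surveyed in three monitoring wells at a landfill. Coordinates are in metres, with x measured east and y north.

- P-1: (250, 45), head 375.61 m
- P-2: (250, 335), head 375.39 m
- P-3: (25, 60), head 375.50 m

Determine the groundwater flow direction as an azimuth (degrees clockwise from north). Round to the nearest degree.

Three-point gradient (reference P-1): Δ to P-2 = (0, 290, -0.22), Δ to P-3 = (-225, 15, -0.11).
∂h/∂x = +0.0004383, ∂h/∂y = -0.0007586 (det = 65250).
Flow direction (−∇h) has components (-0.0004383 E, +0.0007586 N).
Azimuth = atan2(E, N) = atan2(-0.0004383, +0.0007586) = 330.0° ≈ 330°.

330°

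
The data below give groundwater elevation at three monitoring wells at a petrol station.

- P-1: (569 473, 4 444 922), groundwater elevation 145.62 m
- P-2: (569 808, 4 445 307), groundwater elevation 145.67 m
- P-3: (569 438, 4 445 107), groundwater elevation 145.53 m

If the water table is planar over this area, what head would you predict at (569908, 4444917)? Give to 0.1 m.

145.9 m

Taking P-1 as reference: P-2−P-1 = (335, 385, +0.05); P-3−P-1 = (-35, 185, -0.09).
Determinant of the coordinate differences = 335·185 − (-35)·385 = 75450.
∂h/∂x = [(+0.05)·185 − (-0.09)·385] / 75450 = +0.0005818
∂h/∂y = [335·(-0.09) − (-35)·(+0.05)] / 75450 = -0.0003764
h(569908, 4444917) = 145.62 + (+0.0005818)·(435) + (-0.0003764)·(-5) = 145.62 +0.253 +0.002 = 145.875 m.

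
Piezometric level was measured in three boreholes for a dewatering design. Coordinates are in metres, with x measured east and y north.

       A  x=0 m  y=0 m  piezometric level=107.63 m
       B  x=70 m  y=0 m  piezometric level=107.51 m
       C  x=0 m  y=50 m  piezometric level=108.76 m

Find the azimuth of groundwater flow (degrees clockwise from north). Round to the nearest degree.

176°

∂h/∂x = (107.51 − 107.63) / (70 − 0) = -0.001714
∂h/∂y = (108.76 − 107.63) / (50 − 0) = +0.02260
Flow direction (−∇h) has components (+0.001714 E, -0.02260 N).
Azimuth = atan2(E, N) = atan2(+0.001714, -0.02260) = 175.7° ≈ 176°.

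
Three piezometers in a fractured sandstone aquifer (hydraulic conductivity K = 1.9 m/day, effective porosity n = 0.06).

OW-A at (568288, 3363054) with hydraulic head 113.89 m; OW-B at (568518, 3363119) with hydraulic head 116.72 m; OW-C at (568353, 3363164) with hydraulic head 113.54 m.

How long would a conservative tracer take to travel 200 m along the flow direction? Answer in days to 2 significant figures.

Differences from OW-A: to OW-B (Δx, Δy, Δh) = (230, 65, +2.83); to OW-C = (65, 110, -0.35).
Solve a·Δx + b·Δy = Δh: det = 230·110 − 65·65 = 21075.
∂h/∂x = [(+2.83)·110 − (-0.35)·65] / 21075 = +0.01585
∂h/∂y = [230·(-0.35) − 65·(+2.83)] / 21075 = -0.01255
|∇h| = √(0.01585² + -0.01255²) = 0.02022
Seepage velocity v = K·i/n = 1.9 × 0.02022 / 0.06 = 0.6403 m/day.
t = 200 / 0.6403 = 312.4 days.

310 days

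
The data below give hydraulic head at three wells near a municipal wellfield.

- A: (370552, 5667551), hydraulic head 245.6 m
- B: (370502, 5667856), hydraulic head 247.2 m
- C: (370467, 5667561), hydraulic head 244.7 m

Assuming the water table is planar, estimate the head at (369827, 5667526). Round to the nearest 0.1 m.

With h = a·x + b·y + c and A as origin, the differences give:
  (-50)·a + 305·b = +1.6
  (-85)·a + 10·b = -0.9
Eliminate b (×10 and ×305, subtract): 25425·a = 290.50 → a = ∂h/∂x = +0.01143
Back-substitute: b = ∂h/∂y = +0.007119.
h(369827, 5667526) = 245.6 + (+0.01143)·(-725) + (+0.007119)·(-25) = 245.6 -8.284 -0.178 = 237.138 m.

237.1 m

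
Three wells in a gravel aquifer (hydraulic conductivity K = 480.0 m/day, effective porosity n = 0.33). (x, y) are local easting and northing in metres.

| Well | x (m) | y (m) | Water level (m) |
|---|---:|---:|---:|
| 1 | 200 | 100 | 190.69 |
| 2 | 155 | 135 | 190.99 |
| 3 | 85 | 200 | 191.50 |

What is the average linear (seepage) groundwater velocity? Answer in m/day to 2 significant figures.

7.8 m/day

Taking 1 as reference: 2−1 = (-45, 35, +0.30); 3−1 = (-115, 100, +0.81).
Solve a·Δx + b·Δy = Δh: det = (-45)·100 − (-115)·35 = -475.
∂h/∂x = [(+0.30)·100 − (+0.81)·35] / -475 = -0.003474
∂h/∂y = [(-45)·(+0.81) − (-115)·(+0.30)] / -475 = +0.004105
|∇h| = √(-0.003474² + 0.004105²) = 0.005378
Seepage velocity v = K·i/n = 480.0 × 0.005378 / 0.33 = 7.823 m/day.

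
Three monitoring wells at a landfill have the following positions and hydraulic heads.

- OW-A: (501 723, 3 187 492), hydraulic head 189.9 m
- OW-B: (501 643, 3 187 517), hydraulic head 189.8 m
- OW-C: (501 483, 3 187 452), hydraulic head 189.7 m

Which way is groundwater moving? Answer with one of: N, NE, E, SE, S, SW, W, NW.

NW

Differences from OW-A: to OW-B (Δx, Δy, Δh) = (-80, 25, -0.1); to OW-C = (-240, -40, -0.2).
Solve a·Δx + b·Δy = Δh: det = (-80)·(-40) − (-240)·25 = 9200.
∂h/∂x = [(-0.1)·(-40) − (-0.2)·25] / 9200 = +0.0009783
∂h/∂y = [(-80)·(-0.2) − (-240)·(-0.1)] / 9200 = -0.0008696
Flow = −∇h = (-0.0009783 east, +0.0008696 north), which points northwest.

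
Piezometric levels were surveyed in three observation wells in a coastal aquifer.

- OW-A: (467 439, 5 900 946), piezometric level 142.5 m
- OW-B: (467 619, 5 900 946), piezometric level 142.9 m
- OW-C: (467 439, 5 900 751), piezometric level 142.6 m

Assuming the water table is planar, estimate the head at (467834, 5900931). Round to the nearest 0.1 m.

143.4 m

∂h/∂x = (142.9 − 142.5) / (467619 − 467439) = +0.002222
∂h/∂y = (142.6 − 142.5) / (5900751 − 5900946) = -0.0005128
h(467834, 5900931) = 142.5 + (+0.002222)·(395) + (-0.0005128)·(-15) = 142.5 +0.878 +0.008 = 143.385 m.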